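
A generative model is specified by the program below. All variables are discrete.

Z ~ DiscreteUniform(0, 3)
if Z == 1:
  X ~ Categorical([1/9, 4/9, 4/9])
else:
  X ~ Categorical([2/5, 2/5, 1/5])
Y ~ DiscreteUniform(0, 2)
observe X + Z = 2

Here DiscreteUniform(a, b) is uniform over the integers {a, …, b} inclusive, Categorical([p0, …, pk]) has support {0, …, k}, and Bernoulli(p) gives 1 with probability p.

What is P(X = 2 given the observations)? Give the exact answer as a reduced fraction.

Enumerate traces; 9 have nonzero weight after conditioning:
  (Z=0, X=2, Y=0) weight 1/60
  (Z=0, X=2, Y=1) weight 1/60
  (Z=0, X=2, Y=2) weight 1/60
  (Z=1, X=1, Y=0) weight 1/27
  (Z=1, X=1, Y=1) weight 1/27
  (Z=1, X=1, Y=2) weight 1/27
  (Z=2, X=0, Y=0) weight 1/30
  (Z=2, X=0, Y=1) weight 1/30
  … 1 more
Group by X:
  weight(X=0) = 1/10
  weight(X=1) = 1/9
  weight(X=2) = 1/20
Total weight = 1/10 + 1/9 + 1/20 = 47/180
P(X=0 | obs) = 1/10 / 47/180 = 18/47
P(X=1 | obs) = 1/9 / 47/180 = 20/47
P(X=2 | obs) = 1/20 / 47/180 = 9/47

P(X = 2 | obs) = 9/47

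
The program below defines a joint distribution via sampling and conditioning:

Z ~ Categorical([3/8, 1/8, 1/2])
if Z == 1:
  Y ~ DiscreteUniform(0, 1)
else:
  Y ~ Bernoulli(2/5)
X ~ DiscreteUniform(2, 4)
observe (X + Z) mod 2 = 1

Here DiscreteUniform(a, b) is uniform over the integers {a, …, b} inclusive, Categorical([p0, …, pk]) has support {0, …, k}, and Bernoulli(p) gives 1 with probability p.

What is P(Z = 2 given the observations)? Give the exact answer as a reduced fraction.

Enumerate traces; 8 have nonzero weight after conditioning:
  (Z=0, Y=0, X=3) weight 3/40
  (Z=0, Y=1, X=3) weight 1/20
  (Z=1, Y=0, X=2) weight 1/48
  (Z=1, Y=0, X=4) weight 1/48
  (Z=1, Y=1, X=2) weight 1/48
  (Z=1, Y=1, X=4) weight 1/48
  (Z=2, Y=0, X=3) weight 1/10
  (Z=2, Y=1, X=3) weight 1/15
Group by Z:
  weight(Z=0) = 1/8
  weight(Z=1) = 1/12
  weight(Z=2) = 1/6
Total weight = 1/8 + 1/12 + 1/6 = 3/8
P(Z=0 | obs) = 1/8 / 3/8 = 1/3
P(Z=1 | obs) = 1/12 / 3/8 = 2/9
P(Z=2 | obs) = 1/6 / 3/8 = 4/9

P(Z = 2 | obs) = 4/9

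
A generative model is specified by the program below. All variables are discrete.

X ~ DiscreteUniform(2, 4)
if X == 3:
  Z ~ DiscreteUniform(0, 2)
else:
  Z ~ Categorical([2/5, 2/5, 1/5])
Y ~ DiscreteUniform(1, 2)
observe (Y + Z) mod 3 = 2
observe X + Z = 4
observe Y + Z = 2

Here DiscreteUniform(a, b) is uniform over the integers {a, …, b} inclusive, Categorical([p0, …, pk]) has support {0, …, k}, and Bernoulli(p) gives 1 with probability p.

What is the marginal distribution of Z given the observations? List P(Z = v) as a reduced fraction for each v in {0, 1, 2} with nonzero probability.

Enumerate traces; 2 have nonzero weight after conditioning:
  (X=3, Z=1, Y=1) weight 1/18
  (X=4, Z=0, Y=2) weight 1/15
Group by Z:
  weight(Z=0) = 1/15
  weight(Z=1) = 1/18
Total weight = 1/15 + 1/18 = 11/90
P(Z=0 | obs) = 1/15 / 11/90 = 6/11
P(Z=1 | obs) = 1/18 / 11/90 = 5/11

P(Z=0) = 6/11, P(Z=1) = 5/11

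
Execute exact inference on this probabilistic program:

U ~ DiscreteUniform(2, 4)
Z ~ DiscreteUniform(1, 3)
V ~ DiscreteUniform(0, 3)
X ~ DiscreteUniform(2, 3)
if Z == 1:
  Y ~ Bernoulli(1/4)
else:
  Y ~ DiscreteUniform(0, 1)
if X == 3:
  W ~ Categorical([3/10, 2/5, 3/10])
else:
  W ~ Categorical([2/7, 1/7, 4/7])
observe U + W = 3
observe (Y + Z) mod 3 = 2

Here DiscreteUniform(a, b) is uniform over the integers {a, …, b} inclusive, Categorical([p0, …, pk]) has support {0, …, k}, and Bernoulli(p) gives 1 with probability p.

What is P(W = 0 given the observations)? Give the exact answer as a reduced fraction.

Enumerate traces; 32 have nonzero weight after conditioning:
  (U=2, Z=1, V=0, X=2, Y=1, W=1) weight 1/2016
  (U=2, Z=1, V=0, X=3, Y=1, W=1) weight 1/720
  (U=2, Z=1, V=1, X=2, Y=1, W=1) weight 1/2016
  (U=2, Z=1, V=1, X=3, Y=1, W=1) weight 1/720
  (U=2, Z=1, V=2, X=2, Y=1, W=1) weight 1/2016
  (U=2, Z=1, V=2, X=3, Y=1, W=1) weight 1/720
  (U=2, Z=1, V=3, X=2, Y=1, W=1) weight 1/2016
  (U=2, Z=1, V=3, X=3, Y=1, W=1) weight 1/720
  (U=3, Z=1, V=0, X=2, Y=1, W=0) weight 1/1008
  … 23 more
Group by W:
  weight(W=0) = 41/1680
  weight(W=1) = 19/840
Total weight = 41/1680 + 19/840 = 79/1680
P(W=0 | obs) = 41/1680 / 79/1680 = 41/79
P(W=1 | obs) = 19/840 / 79/1680 = 38/79

P(W = 0 | obs) = 41/79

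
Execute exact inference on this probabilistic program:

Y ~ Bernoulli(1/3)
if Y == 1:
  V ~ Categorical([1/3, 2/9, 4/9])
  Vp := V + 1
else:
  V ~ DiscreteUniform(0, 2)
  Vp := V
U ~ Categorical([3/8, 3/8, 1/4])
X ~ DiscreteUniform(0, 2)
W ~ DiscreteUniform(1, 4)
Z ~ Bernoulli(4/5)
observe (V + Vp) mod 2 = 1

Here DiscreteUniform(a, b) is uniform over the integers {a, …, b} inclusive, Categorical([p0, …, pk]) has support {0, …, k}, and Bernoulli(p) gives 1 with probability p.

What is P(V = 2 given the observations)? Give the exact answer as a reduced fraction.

Enumerate traces; 216 have nonzero weight after conditioning:
  (Y=1, V=0, U=0, X=0, W=1, Z=0) weight 1/1440
  (Y=1, V=0, U=0, X=0, W=1, Z=1) weight 1/360
  (Y=1, V=0, U=0, X=0, W=2, Z=0) weight 1/1440
  (Y=1, V=0, U=0, X=0, W=2, Z=1) weight 1/360
  (Y=1, V=0, U=0, X=0, W=3, Z=0) weight 1/1440
  (Y=1, V=0, U=0, X=0, W=3, Z=1) weight 1/360
  (Y=1, V=0, U=0, X=0, W=4, Z=0) weight 1/1440
  (Y=1, V=0, U=0, X=0, W=4, Z=1) weight 1/360
  (Y=1, V=1, U=0, X=0, W=1, Z=0) weight 1/2160
  (Y=1, V=2, U=0, X=0, W=1, Z=0) weight 1/1080
  … 206 more
Group by V:
  weight(V=0) = 1/9
  weight(V=1) = 2/27
  weight(V=2) = 4/27
Total weight = 1/9 + 2/27 + 4/27 = 1/3
P(V=0 | obs) = 1/9 / 1/3 = 1/3
P(V=1 | obs) = 2/27 / 1/3 = 2/9
P(V=2 | obs) = 4/27 / 1/3 = 4/9

P(V = 2 | obs) = 4/9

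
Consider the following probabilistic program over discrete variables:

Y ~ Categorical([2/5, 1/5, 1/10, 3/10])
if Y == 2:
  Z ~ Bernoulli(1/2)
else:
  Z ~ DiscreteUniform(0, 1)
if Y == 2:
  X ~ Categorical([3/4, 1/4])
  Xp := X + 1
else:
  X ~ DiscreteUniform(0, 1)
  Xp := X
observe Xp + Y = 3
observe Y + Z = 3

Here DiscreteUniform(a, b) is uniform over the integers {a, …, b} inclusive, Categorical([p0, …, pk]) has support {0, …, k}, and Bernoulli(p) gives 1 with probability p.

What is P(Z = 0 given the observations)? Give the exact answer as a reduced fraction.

P(Z = 0 | obs) = 2/3

Enumerate traces; 2 have nonzero weight after conditioning:
  (Y=2, Z=1, X=0) weight 3/80
  (Y=3, Z=0, X=0) weight 3/40
Group by Z:
  weight(Z=0) = 3/40
  weight(Z=1) = 3/80
Total weight = 3/40 + 3/80 = 9/80
P(Z=0 | obs) = 3/40 / 9/80 = 2/3
P(Z=1 | obs) = 3/80 / 9/80 = 1/3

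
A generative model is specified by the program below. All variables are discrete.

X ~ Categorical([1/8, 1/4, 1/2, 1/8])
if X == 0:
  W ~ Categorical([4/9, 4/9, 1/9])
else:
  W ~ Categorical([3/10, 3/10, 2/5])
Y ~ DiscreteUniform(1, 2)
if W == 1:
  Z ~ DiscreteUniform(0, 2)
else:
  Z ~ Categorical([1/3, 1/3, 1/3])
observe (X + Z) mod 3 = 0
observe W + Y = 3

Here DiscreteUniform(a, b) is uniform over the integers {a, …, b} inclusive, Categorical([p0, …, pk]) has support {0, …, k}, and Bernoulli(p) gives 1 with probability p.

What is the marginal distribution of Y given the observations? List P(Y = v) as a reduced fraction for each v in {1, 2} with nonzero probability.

P(Y=1) = 262/491, P(Y=2) = 229/491

Enumerate traces; 8 have nonzero weight after conditioning:
  (X=0, W=1, Y=2, Z=0) weight 1/108
  (X=0, W=2, Y=1, Z=0) weight 1/432
  (X=1, W=1, Y=2, Z=2) weight 1/80
  (X=1, W=2, Y=1, Z=2) weight 1/60
  (X=2, W=1, Y=2, Z=1) weight 1/40
  (X=2, W=2, Y=1, Z=1) weight 1/30
  (X=3, W=1, Y=2, Z=0) weight 1/160
  (X=3, W=2, Y=1, Z=0) weight 1/120
Group by Y:
  weight(Y=1) = 131/2160
  weight(Y=2) = 229/4320
Total weight = 131/2160 + 229/4320 = 491/4320
P(Y=1 | obs) = 131/2160 / 491/4320 = 262/491
P(Y=2 | obs) = 229/4320 / 491/4320 = 229/491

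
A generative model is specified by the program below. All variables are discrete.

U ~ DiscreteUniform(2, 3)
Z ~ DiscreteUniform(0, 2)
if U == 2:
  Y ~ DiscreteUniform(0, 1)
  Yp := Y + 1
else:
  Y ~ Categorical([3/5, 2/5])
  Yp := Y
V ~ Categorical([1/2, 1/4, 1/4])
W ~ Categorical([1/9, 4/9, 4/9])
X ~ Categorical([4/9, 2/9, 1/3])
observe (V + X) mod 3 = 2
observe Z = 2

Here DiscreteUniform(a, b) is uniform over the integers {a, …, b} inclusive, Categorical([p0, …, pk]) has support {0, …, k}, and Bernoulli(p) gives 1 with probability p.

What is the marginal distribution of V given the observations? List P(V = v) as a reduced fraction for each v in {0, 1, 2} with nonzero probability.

P(V=0) = 1/2, P(V=1) = 1/6, P(V=2) = 1/3

Enumerate traces; 36 have nonzero weight after conditioning:
  (U=2, Z=2, Y=0, V=0, W=0, X=2) weight 1/648
  (U=2, Z=2, Y=0, V=0, W=1, X=2) weight 1/162
  (U=2, Z=2, Y=0, V=0, W=2, X=2) weight 1/162
  (U=2, Z=2, Y=0, V=1, W=0, X=1) weight 1/1944
  (U=2, Z=2, Y=0, V=1, W=1, X=1) weight 1/486
  (U=2, Z=2, Y=0, V=1, W=2, X=1) weight 1/486
  (U=2, Z=2, Y=0, V=2, W=0, X=0) weight 1/972
  (U=2, Z=2, Y=0, V=2, W=1, X=0) weight 1/243
  … 28 more
Group by V:
  weight(V=0) = 1/18
  weight(V=1) = 1/54
  weight(V=2) = 1/27
Total weight = 1/18 + 1/54 + 1/27 = 1/9
P(V=0 | obs) = 1/18 / 1/9 = 1/2
P(V=1 | obs) = 1/54 / 1/9 = 1/6
P(V=2 | obs) = 1/27 / 1/9 = 1/3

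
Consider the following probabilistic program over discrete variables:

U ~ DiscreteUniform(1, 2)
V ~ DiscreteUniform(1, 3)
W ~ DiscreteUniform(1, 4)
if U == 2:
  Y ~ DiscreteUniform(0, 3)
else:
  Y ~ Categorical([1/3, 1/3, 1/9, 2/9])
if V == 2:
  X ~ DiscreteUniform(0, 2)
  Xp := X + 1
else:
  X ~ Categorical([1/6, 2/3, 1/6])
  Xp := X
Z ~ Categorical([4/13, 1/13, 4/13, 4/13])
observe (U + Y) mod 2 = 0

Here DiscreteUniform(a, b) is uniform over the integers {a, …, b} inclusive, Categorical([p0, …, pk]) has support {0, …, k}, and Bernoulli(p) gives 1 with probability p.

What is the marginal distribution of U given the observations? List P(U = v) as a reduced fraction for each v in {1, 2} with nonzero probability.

Enumerate traces; 576 have nonzero weight after conditioning:
  (U=1, V=1, W=1, Y=1, X=0, Z=0) weight 1/1404
  (U=1, V=1, W=1, Y=1, X=0, Z=1) weight 1/5616
  (U=1, V=1, W=1, Y=1, X=0, Z=2) weight 1/1404
  (U=1, V=1, W=1, Y=1, X=0, Z=3) weight 1/1404
  (U=1, V=1, W=1, Y=1, X=1, Z=0) weight 1/351
  (U=1, V=1, W=1, Y=1, X=1, Z=1) weight 1/1404
  (U=1, V=1, W=1, Y=1, X=1, Z=2) weight 1/351
  (U=1, V=1, W=1, Y=1, X=1, Z=3) weight 1/351
  (U=2, V=1, W=1, Y=0, X=0, Z=0) weight 1/1872
  … 567 more
Group by U:
  weight(U=1) = 5/18
  weight(U=2) = 1/4
Total weight = 5/18 + 1/4 = 19/36
P(U=1 | obs) = 5/18 / 19/36 = 10/19
P(U=2 | obs) = 1/4 / 19/36 = 9/19

P(U=1) = 10/19, P(U=2) = 9/19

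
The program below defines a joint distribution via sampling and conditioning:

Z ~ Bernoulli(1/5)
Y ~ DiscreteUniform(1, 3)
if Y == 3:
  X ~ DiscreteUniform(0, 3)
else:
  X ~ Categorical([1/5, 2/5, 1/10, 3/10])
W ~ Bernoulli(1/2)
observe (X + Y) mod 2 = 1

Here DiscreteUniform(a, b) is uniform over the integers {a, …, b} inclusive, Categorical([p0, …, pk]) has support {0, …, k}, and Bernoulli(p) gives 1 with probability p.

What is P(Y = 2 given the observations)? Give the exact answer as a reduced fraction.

Enumerate traces; 24 have nonzero weight after conditioning:
  (Z=0, Y=1, X=0, W=0) weight 2/75
  (Z=0, Y=1, X=0, W=1) weight 2/75
  (Z=0, Y=1, X=2, W=0) weight 1/75
  (Z=0, Y=1, X=2, W=1) weight 1/75
  (Z=0, Y=2, X=1, W=0) weight 4/75
  (Z=0, Y=2, X=1, W=1) weight 4/75
  (Z=0, Y=2, X=3, W=0) weight 1/25
  (Z=0, Y=2, X=3, W=1) weight 1/25
  (Z=0, Y=3, X=0, W=0) weight 1/30
  … 15 more
Group by Y:
  weight(Y=1) = 1/10
  weight(Y=2) = 7/30
  weight(Y=3) = 1/6
Total weight = 1/10 + 7/30 + 1/6 = 1/2
P(Y=1 | obs) = 1/10 / 1/2 = 1/5
P(Y=2 | obs) = 7/30 / 1/2 = 7/15
P(Y=3 | obs) = 1/6 / 1/2 = 1/3

P(Y = 2 | obs) = 7/15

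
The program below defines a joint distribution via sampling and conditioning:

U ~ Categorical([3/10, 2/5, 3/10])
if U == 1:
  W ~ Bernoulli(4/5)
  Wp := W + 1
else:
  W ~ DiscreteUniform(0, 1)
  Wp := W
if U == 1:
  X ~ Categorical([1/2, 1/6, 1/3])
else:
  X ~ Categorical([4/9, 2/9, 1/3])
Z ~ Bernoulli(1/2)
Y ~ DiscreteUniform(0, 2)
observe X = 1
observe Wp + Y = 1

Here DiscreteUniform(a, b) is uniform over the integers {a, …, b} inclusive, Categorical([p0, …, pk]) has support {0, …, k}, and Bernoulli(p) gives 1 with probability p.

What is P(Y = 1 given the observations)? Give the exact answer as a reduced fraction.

Enumerate traces; 10 have nonzero weight after conditioning:
  (U=0, W=0, X=1, Z=0, Y=1) weight 1/180
  (U=0, W=0, X=1, Z=1, Y=1) weight 1/180
  (U=0, W=1, X=1, Z=0, Y=0) weight 1/180
  (U=0, W=1, X=1, Z=1, Y=0) weight 1/180
  (U=1, W=0, X=1, Z=0, Y=0) weight 1/450
  (U=1, W=0, X=1, Z=1, Y=0) weight 1/450
  (U=2, W=0, X=1, Z=0, Y=1) weight 1/180
  (U=2, W=0, X=1, Z=1, Y=1) weight 1/180
  … 2 more
Group by Y:
  weight(Y=0) = 2/75
  weight(Y=1) = 1/45
Total weight = 2/75 + 1/45 = 11/225
P(Y=0 | obs) = 2/75 / 11/225 = 6/11
P(Y=1 | obs) = 1/45 / 11/225 = 5/11

P(Y = 1 | obs) = 5/11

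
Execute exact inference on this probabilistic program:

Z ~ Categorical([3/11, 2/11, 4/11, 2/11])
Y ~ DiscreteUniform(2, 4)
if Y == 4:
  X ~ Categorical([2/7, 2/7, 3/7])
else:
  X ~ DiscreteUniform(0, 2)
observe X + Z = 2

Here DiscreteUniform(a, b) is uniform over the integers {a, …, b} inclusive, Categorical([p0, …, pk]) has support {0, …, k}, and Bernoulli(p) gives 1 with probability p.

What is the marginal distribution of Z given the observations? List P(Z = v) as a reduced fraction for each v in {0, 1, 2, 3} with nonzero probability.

P(Z=0) = 23/63, P(Z=1) = 40/189, P(Z=2) = 80/189

Enumerate traces; 9 have nonzero weight after conditioning:
  (Z=0, Y=2, X=2) weight 1/33
  (Z=0, Y=3, X=2) weight 1/33
  (Z=0, Y=4, X=2) weight 3/77
  (Z=1, Y=2, X=1) weight 2/99
  (Z=1, Y=3, X=1) weight 2/99
  (Z=1, Y=4, X=1) weight 4/231
  (Z=2, Y=2, X=0) weight 4/99
  (Z=2, Y=3, X=0) weight 4/99
  … 1 more
Group by Z:
  weight(Z=0) = 23/231
  weight(Z=1) = 40/693
  weight(Z=2) = 80/693
Total weight = 23/231 + 40/693 + 80/693 = 3/11
P(Z=0 | obs) = 23/231 / 3/11 = 23/63
P(Z=1 | obs) = 40/693 / 3/11 = 40/189
P(Z=2 | obs) = 80/693 / 3/11 = 80/189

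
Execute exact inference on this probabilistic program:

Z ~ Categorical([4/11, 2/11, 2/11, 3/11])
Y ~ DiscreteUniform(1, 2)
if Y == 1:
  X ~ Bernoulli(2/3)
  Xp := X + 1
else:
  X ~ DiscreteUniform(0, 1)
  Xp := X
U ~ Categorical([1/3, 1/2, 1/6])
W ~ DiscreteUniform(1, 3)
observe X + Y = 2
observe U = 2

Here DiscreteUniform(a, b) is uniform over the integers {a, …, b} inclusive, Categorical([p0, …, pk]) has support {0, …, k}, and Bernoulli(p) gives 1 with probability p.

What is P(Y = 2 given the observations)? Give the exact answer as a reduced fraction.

P(Y = 2 | obs) = 3/7

Enumerate traces; 24 have nonzero weight after conditioning:
  (Z=0, Y=1, X=1, U=2, W=1) weight 2/297
  (Z=0, Y=1, X=1, U=2, W=2) weight 2/297
  (Z=0, Y=1, X=1, U=2, W=3) weight 2/297
  (Z=0, Y=2, X=0, U=2, W=1) weight 1/198
  (Z=0, Y=2, X=0, U=2, W=2) weight 1/198
  (Z=0, Y=2, X=0, U=2, W=3) weight 1/198
  (Z=1, Y=1, X=1, U=2, W=1) weight 1/297
  (Z=1, Y=1, X=1, U=2, W=2) weight 1/297
  … 16 more
Group by Y:
  weight(Y=1) = 1/18
  weight(Y=2) = 1/24
Total weight = 1/18 + 1/24 = 7/72
P(Y=1 | obs) = 1/18 / 7/72 = 4/7
P(Y=2 | obs) = 1/24 / 7/72 = 3/7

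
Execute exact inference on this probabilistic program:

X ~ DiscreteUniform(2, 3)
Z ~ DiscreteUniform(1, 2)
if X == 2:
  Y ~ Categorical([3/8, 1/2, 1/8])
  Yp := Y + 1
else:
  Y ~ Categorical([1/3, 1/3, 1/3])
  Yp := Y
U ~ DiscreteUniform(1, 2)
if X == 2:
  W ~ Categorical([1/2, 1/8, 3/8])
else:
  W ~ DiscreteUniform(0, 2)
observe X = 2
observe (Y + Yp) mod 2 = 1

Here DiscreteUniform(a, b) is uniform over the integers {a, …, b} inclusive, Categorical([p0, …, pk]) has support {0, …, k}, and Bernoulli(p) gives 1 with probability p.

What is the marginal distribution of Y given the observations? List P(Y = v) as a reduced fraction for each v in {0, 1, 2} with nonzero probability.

Enumerate traces; 36 have nonzero weight after conditioning:
  (X=2, Z=1, Y=0, U=1, W=0) weight 3/128
  (X=2, Z=1, Y=0, U=1, W=1) weight 3/512
  (X=2, Z=1, Y=0, U=1, W=2) weight 9/512
  (X=2, Z=1, Y=0, U=2, W=0) weight 3/128
  (X=2, Z=1, Y=0, U=2, W=1) weight 3/512
  (X=2, Z=1, Y=0, U=2, W=2) weight 9/512
  (X=2, Z=1, Y=1, U=1, W=0) weight 1/32
  (X=2, Z=1, Y=1, U=1, W=1) weight 1/128
  (X=2, Z=1, Y=2, U=1, W=0) weight 1/128
  … 27 more
Group by Y:
  weight(Y=0) = 3/16
  weight(Y=1) = 1/4
  weight(Y=2) = 1/16
Total weight = 3/16 + 1/4 + 1/16 = 1/2
P(Y=0 | obs) = 3/16 / 1/2 = 3/8
P(Y=1 | obs) = 1/4 / 1/2 = 1/2
P(Y=2 | obs) = 1/16 / 1/2 = 1/8

P(Y=0) = 3/8, P(Y=1) = 1/2, P(Y=2) = 1/8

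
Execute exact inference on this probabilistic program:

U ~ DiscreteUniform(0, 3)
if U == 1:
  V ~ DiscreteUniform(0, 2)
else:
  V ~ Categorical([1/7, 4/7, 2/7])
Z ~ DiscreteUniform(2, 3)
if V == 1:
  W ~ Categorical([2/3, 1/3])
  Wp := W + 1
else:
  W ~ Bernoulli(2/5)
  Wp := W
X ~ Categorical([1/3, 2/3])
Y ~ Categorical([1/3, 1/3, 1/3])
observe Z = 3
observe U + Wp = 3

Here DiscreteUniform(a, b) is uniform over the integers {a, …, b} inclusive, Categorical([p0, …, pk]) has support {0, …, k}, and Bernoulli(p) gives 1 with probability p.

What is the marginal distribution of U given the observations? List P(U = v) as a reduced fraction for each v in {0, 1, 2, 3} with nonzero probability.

Enumerate traces; 36 have nonzero weight after conditioning:
  (U=1, V=1, Z=3, W=1, X=0, Y=0) weight 1/648
  (U=1, V=1, Z=3, W=1, X=0, Y=1) weight 1/648
  (U=1, V=1, Z=3, W=1, X=0, Y=2) weight 1/648
  (U=1, V=1, Z=3, W=1, X=1, Y=0) weight 1/324
  (U=1, V=1, Z=3, W=1, X=1, Y=1) weight 1/324
  (U=1, V=1, Z=3, W=1, X=1, Y=2) weight 1/324
  (U=2, V=0, Z=3, W=1, X=0, Y=0) weight 1/1260
  (U=2, V=0, Z=3, W=1, X=0, Y=1) weight 1/1260
  (U=3, V=0, Z=3, W=0, X=0, Y=0) weight 1/840
  … 27 more
Group by U:
  weight(U=1) = 1/72
  weight(U=2) = 29/420
  weight(U=3) = 9/280
Total weight = 1/72 + 29/420 + 9/280 = 29/252
P(U=1 | obs) = 1/72 / 29/252 = 7/58
P(U=2 | obs) = 29/420 / 29/252 = 3/5
P(U=3 | obs) = 9/280 / 29/252 = 81/290

P(U=1) = 7/58, P(U=2) = 3/5, P(U=3) = 81/290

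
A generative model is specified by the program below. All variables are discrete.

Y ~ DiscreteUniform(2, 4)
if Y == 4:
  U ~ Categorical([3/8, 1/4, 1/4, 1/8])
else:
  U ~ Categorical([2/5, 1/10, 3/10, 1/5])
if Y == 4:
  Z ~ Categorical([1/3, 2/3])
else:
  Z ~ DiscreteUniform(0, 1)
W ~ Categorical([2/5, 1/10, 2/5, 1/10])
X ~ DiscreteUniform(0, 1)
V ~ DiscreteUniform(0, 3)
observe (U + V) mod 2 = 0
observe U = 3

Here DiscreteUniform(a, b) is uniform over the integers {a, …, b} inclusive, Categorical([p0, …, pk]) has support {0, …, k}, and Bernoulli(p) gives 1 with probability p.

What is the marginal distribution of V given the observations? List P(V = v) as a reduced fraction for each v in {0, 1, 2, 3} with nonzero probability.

Enumerate traces; 96 have nonzero weight after conditioning:
  (Y=2, U=3, Z=0, W=0, X=0, V=1) weight 1/600
  (Y=2, U=3, Z=0, W=0, X=0, V=3) weight 1/600
  (Y=2, U=3, Z=0, W=0, X=1, V=1) weight 1/600
  (Y=2, U=3, Z=0, W=0, X=1, V=3) weight 1/600
  (Y=2, U=3, Z=0, W=1, X=0, V=1) weight 1/2400
  (Y=2, U=3, Z=0, W=1, X=0, V=3) weight 1/2400
  (Y=2, U=3, Z=0, W=1, X=1, V=1) weight 1/2400
  (Y=2, U=3, Z=0, W=1, X=1, V=3) weight 1/2400
  … 88 more
Group by V:
  weight(V=1) = 7/160
  weight(V=3) = 7/160
Total weight = 7/160 + 7/160 = 7/80
P(V=1 | obs) = 7/160 / 7/80 = 1/2
P(V=3 | obs) = 7/160 / 7/80 = 1/2

P(V=1) = 1/2, P(V=3) = 1/2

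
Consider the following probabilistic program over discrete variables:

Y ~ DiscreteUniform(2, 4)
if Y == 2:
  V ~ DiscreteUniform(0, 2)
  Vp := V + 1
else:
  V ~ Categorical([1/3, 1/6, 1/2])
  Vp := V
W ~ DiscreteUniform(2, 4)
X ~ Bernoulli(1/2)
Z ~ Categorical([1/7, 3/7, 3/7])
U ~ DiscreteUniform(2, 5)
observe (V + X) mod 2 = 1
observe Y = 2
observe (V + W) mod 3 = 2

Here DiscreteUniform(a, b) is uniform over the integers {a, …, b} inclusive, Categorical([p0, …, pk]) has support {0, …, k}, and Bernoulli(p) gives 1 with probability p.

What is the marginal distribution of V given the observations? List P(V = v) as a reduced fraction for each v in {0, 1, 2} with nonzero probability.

P(V=0) = 1/3, P(V=1) = 1/3, P(V=2) = 1/3

Enumerate traces; 36 have nonzero weight after conditioning:
  (Y=2, V=0, W=2, X=1, Z=0, U=2) weight 1/1512
  (Y=2, V=0, W=2, X=1, Z=0, U=3) weight 1/1512
  (Y=2, V=0, W=2, X=1, Z=0, U=4) weight 1/1512
  (Y=2, V=0, W=2, X=1, Z=0, U=5) weight 1/1512
  (Y=2, V=0, W=2, X=1, Z=1, U=2) weight 1/504
  (Y=2, V=0, W=2, X=1, Z=1, U=3) weight 1/504
  (Y=2, V=0, W=2, X=1, Z=1, U=4) weight 1/504
  (Y=2, V=0, W=2, X=1, Z=1, U=5) weight 1/504
  (Y=2, V=1, W=4, X=0, Z=0, U=2) weight 1/1512
  (Y=2, V=2, W=3, X=1, Z=0, U=2) weight 1/1512
  … 26 more
Group by V:
  weight(V=0) = 1/54
  weight(V=1) = 1/54
  weight(V=2) = 1/54
Total weight = 1/54 + 1/54 + 1/54 = 1/18
P(V=0 | obs) = 1/54 / 1/18 = 1/3
P(V=1 | obs) = 1/54 / 1/18 = 1/3
P(V=2 | obs) = 1/54 / 1/18 = 1/3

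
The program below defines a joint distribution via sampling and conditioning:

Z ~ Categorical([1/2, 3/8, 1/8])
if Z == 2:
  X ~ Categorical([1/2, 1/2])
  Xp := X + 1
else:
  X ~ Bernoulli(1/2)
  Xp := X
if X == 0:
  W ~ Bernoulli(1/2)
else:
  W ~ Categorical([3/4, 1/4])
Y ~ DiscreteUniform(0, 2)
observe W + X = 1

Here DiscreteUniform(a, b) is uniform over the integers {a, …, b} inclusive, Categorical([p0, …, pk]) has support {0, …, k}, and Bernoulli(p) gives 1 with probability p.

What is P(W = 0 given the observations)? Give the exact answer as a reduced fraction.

P(W = 0 | obs) = 3/5

Enumerate traces; 18 have nonzero weight after conditioning:
  (Z=0, X=0, W=1, Y=0) weight 1/24
  (Z=0, X=0, W=1, Y=1) weight 1/24
  (Z=0, X=0, W=1, Y=2) weight 1/24
  (Z=0, X=1, W=0, Y=0) weight 1/16
  (Z=0, X=1, W=0, Y=1) weight 1/16
  (Z=0, X=1, W=0, Y=2) weight 1/16
  (Z=1, X=0, W=1, Y=0) weight 1/32
  (Z=1, X=0, W=1, Y=1) weight 1/32
  … 10 more
Group by W:
  weight(W=0) = 3/8
  weight(W=1) = 1/4
Total weight = 3/8 + 1/4 = 5/8
P(W=0 | obs) = 3/8 / 5/8 = 3/5
P(W=1 | obs) = 1/4 / 5/8 = 2/5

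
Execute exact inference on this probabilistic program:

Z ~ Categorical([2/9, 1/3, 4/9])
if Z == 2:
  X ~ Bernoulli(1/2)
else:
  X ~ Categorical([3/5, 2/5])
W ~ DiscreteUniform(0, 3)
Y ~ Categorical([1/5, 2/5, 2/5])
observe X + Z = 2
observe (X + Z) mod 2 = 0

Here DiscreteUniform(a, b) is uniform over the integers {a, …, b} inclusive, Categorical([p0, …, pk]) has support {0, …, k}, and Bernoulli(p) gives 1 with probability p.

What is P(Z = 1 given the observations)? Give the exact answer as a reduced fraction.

P(Z = 1 | obs) = 3/8

Enumerate traces; 24 have nonzero weight after conditioning:
  (Z=1, X=1, W=0, Y=0) weight 1/150
  (Z=1, X=1, W=0, Y=1) weight 1/75
  (Z=1, X=1, W=0, Y=2) weight 1/75
  (Z=1, X=1, W=1, Y=0) weight 1/150
  (Z=1, X=1, W=1, Y=1) weight 1/75
  (Z=1, X=1, W=1, Y=2) weight 1/75
  (Z=1, X=1, W=2, Y=0) weight 1/150
  (Z=1, X=1, W=2, Y=1) weight 1/75
  (Z=2, X=0, W=0, Y=0) weight 1/90
  … 15 more
Group by Z:
  weight(Z=1) = 2/15
  weight(Z=2) = 2/9
Total weight = 2/15 + 2/9 = 16/45
P(Z=1 | obs) = 2/15 / 16/45 = 3/8
P(Z=2 | obs) = 2/9 / 16/45 = 5/8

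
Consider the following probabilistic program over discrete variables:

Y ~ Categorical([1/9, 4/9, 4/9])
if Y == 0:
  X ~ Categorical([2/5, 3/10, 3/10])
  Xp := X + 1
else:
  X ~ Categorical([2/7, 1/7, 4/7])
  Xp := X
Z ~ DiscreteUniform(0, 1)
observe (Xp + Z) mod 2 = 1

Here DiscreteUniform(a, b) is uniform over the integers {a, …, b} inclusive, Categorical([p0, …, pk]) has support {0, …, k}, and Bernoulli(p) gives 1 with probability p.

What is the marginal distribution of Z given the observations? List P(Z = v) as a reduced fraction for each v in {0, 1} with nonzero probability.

Enumerate traces; 9 have nonzero weight after conditioning:
  (Y=0, X=0, Z=0) weight 1/45
  (Y=0, X=1, Z=1) weight 1/60
  (Y=0, X=2, Z=0) weight 1/60
  (Y=1, X=0, Z=1) weight 4/63
  (Y=1, X=1, Z=0) weight 2/63
  (Y=1, X=2, Z=1) weight 8/63
  (Y=2, X=0, Z=1) weight 4/63
  (Y=2, X=1, Z=0) weight 2/63
  … 1 more
Group by Z:
  weight(Z=0) = 43/420
  weight(Z=1) = 167/420
Total weight = 43/420 + 167/420 = 1/2
P(Z=0 | obs) = 43/420 / 1/2 = 43/210
P(Z=1 | obs) = 167/420 / 1/2 = 167/210

P(Z=0) = 43/210, P(Z=1) = 167/210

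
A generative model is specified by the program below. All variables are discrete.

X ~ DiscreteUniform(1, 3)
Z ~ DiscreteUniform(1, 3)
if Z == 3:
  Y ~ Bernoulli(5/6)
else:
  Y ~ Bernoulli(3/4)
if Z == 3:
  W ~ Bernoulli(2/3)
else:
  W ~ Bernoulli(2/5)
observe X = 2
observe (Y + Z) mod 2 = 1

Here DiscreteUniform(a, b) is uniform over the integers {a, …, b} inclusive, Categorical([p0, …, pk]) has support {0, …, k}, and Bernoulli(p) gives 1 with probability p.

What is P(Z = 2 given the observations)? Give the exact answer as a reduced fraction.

Enumerate traces; 6 have nonzero weight after conditioning:
  (X=2, Z=1, Y=0, W=0) weight 1/60
  (X=2, Z=1, Y=0, W=1) weight 1/90
  (X=2, Z=2, Y=1, W=0) weight 1/20
  (X=2, Z=2, Y=1, W=1) weight 1/30
  (X=2, Z=3, Y=0, W=0) weight 1/162
  (X=2, Z=3, Y=0, W=1) weight 1/81
Group by Z:
  weight(Z=1) = 1/36
  weight(Z=2) = 1/12
  weight(Z=3) = 1/54
Total weight = 1/36 + 1/12 + 1/54 = 7/54
P(Z=1 | obs) = 1/36 / 7/54 = 3/14
P(Z=2 | obs) = 1/12 / 7/54 = 9/14
P(Z=3 | obs) = 1/54 / 7/54 = 1/7

P(Z = 2 | obs) = 9/14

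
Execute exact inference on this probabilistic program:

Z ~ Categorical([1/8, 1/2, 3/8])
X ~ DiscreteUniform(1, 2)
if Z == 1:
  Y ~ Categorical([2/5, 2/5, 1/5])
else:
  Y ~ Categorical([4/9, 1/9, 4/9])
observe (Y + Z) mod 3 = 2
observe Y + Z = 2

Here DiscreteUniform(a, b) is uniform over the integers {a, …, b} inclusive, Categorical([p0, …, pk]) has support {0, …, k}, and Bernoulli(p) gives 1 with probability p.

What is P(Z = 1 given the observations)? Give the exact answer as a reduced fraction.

P(Z = 1 | obs) = 9/19

Enumerate traces; 6 have nonzero weight after conditioning:
  (Z=0, X=1, Y=2) weight 1/36
  (Z=0, X=2, Y=2) weight 1/36
  (Z=1, X=1, Y=1) weight 1/10
  (Z=1, X=2, Y=1) weight 1/10
  (Z=2, X=1, Y=0) weight 1/12
  (Z=2, X=2, Y=0) weight 1/12
Group by Z:
  weight(Z=0) = 1/18
  weight(Z=1) = 1/5
  weight(Z=2) = 1/6
Total weight = 1/18 + 1/5 + 1/6 = 19/45
P(Z=0 | obs) = 1/18 / 19/45 = 5/38
P(Z=1 | obs) = 1/5 / 19/45 = 9/19
P(Z=2 | obs) = 1/6 / 19/45 = 15/38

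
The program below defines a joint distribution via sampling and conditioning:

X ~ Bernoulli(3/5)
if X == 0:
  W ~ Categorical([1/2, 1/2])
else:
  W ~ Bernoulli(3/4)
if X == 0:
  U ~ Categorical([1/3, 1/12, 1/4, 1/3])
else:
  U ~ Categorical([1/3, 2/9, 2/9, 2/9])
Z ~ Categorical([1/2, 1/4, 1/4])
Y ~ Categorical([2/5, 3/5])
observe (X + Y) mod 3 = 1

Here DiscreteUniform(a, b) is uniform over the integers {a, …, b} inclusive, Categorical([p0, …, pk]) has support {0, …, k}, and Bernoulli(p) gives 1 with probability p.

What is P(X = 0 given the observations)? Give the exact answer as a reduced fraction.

P(X = 0 | obs) = 1/2

Enumerate traces; 48 have nonzero weight after conditioning:
  (X=0, W=0, U=0, Z=0, Y=1) weight 1/50
  (X=0, W=0, U=0, Z=1, Y=1) weight 1/100
  (X=0, W=0, U=0, Z=2, Y=1) weight 1/100
  (X=0, W=0, U=1, Z=0, Y=1) weight 1/200
  (X=0, W=0, U=1, Z=1, Y=1) weight 1/400
  (X=0, W=0, U=1, Z=2, Y=1) weight 1/400
  (X=0, W=0, U=2, Z=0, Y=1) weight 3/200
  (X=0, W=0, U=2, Z=1, Y=1) weight 3/400
  (X=1, W=0, U=0, Z=0, Y=0) weight 1/100
  … 39 more
Group by X:
  weight(X=0) = 6/25
  weight(X=1) = 6/25
Total weight = 6/25 + 6/25 = 12/25
P(X=0 | obs) = 6/25 / 12/25 = 1/2
P(X=1 | obs) = 6/25 / 12/25 = 1/2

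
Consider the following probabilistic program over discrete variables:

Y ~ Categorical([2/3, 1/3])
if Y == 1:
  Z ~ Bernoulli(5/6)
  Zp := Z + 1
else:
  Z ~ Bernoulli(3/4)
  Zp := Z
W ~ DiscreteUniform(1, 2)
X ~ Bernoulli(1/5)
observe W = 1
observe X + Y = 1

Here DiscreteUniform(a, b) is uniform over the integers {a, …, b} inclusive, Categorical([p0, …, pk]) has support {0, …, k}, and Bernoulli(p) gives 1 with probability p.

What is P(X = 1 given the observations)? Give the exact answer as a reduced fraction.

P(X = 1 | obs) = 1/3

Enumerate traces; 4 have nonzero weight after conditioning:
  (Y=0, Z=0, W=1, X=1) weight 1/60
  (Y=0, Z=1, W=1, X=1) weight 1/20
  (Y=1, Z=0, W=1, X=0) weight 1/45
  (Y=1, Z=1, W=1, X=0) weight 1/9
Group by X:
  weight(X=0) = 2/15
  weight(X=1) = 1/15
Total weight = 2/15 + 1/15 = 1/5
P(X=0 | obs) = 2/15 / 1/5 = 2/3
P(X=1 | obs) = 1/15 / 1/5 = 1/3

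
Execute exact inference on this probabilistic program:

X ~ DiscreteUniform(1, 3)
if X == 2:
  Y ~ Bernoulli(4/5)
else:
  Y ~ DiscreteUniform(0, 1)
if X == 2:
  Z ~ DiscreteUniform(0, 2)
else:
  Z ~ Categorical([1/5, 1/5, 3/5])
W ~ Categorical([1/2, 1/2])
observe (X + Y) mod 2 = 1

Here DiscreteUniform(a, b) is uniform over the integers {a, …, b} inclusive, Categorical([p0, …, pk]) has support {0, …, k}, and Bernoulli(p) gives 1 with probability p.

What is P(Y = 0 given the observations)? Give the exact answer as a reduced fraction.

Enumerate traces; 18 have nonzero weight after conditioning:
  (X=1, Y=0, Z=0, W=0) weight 1/60
  (X=1, Y=0, Z=0, W=1) weight 1/60
  (X=1, Y=0, Z=1, W=0) weight 1/60
  (X=1, Y=0, Z=1, W=1) weight 1/60
  (X=1, Y=0, Z=2, W=0) weight 1/20
  (X=1, Y=0, Z=2, W=1) weight 1/20
  (X=2, Y=1, Z=0, W=0) weight 2/45
  (X=2, Y=1, Z=0, W=1) weight 2/45
  … 10 more
Group by Y:
  weight(Y=0) = 1/3
  weight(Y=1) = 4/15
Total weight = 1/3 + 4/15 = 3/5
P(Y=0 | obs) = 1/3 / 3/5 = 5/9
P(Y=1 | obs) = 4/15 / 3/5 = 4/9

P(Y = 0 | obs) = 5/9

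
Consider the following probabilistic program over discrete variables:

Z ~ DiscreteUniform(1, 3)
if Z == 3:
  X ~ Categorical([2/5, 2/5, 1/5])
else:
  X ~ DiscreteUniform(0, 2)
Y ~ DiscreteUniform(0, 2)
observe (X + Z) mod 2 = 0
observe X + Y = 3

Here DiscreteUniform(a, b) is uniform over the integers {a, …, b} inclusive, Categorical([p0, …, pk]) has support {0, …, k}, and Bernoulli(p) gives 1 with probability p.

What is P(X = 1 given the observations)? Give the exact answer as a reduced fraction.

P(X = 1 | obs) = 11/16

Enumerate traces; 3 have nonzero weight after conditioning:
  (Z=1, X=1, Y=2) weight 1/27
  (Z=2, X=2, Y=1) weight 1/27
  (Z=3, X=1, Y=2) weight 2/45
Group by X:
  weight(X=1) = 11/135
  weight(X=2) = 1/27
Total weight = 11/135 + 1/27 = 16/135
P(X=1 | obs) = 11/135 / 16/135 = 11/16
P(X=2 | obs) = 1/27 / 16/135 = 5/16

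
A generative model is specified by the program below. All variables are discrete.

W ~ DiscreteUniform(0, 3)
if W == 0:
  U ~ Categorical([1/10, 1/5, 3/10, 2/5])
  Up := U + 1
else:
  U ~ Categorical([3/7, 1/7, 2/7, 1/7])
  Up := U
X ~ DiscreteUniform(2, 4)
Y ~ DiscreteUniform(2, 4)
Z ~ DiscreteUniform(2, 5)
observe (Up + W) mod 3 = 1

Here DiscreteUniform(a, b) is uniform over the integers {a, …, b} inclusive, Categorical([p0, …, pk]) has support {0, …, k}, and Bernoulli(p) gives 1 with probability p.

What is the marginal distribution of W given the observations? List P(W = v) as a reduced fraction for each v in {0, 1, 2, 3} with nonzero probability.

Enumerate traces; 216 have nonzero weight after conditioning:
  (W=0, U=0, X=2, Y=2, Z=2) weight 1/1440
  (W=0, U=0, X=2, Y=2, Z=3) weight 1/1440
  (W=0, U=0, X=2, Y=2, Z=4) weight 1/1440
  (W=0, U=0, X=2, Y=2, Z=5) weight 1/1440
  (W=0, U=0, X=2, Y=3, Z=2) weight 1/1440
  (W=0, U=0, X=2, Y=3, Z=3) weight 1/1440
  (W=0, U=0, X=2, Y=3, Z=4) weight 1/1440
  (W=0, U=0, X=2, Y=3, Z=5) weight 1/1440
  (W=1, U=0, X=2, Y=2, Z=2) weight 1/336
  (W=2, U=2, X=2, Y=2, Z=2) weight 1/504
  … 206 more
Group by W:
  weight(W=0) = 1/8
  weight(W=1) = 1/7
  weight(W=2) = 1/14
  weight(W=3) = 1/28
Total weight = 1/8 + 1/7 + 1/14 + 1/28 = 3/8
P(W=0 | obs) = 1/8 / 3/8 = 1/3
P(W=1 | obs) = 1/7 / 3/8 = 8/21
P(W=2 | obs) = 1/14 / 3/8 = 4/21
P(W=3 | obs) = 1/28 / 3/8 = 2/21

P(W=0) = 1/3, P(W=1) = 8/21, P(W=2) = 4/21, P(W=3) = 2/21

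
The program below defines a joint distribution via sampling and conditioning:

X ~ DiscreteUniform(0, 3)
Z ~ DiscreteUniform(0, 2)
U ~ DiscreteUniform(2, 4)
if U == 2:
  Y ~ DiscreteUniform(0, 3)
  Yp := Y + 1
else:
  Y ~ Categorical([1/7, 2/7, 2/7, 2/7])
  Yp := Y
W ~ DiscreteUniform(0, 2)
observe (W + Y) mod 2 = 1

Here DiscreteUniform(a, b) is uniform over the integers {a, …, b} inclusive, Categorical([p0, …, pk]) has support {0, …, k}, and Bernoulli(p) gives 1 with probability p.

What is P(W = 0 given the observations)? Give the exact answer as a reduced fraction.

Enumerate traces; 216 have nonzero weight after conditioning:
  (X=0, Z=0, U=2, Y=0, W=1) weight 1/432
  (X=0, Z=0, U=2, Y=1, W=0) weight 1/432
  (X=0, Z=0, U=2, Y=1, W=2) weight 1/432
  (X=0, Z=0, U=2, Y=2, W=1) weight 1/432
  (X=0, Z=0, U=2, Y=3, W=0) weight 1/432
  (X=0, Z=0, U=2, Y=3, W=2) weight 1/432
  (X=0, Z=0, U=3, Y=0, W=1) weight 1/756
  (X=0, Z=0, U=3, Y=1, W=0) weight 1/378
  … 208 more
Group by W:
  weight(W=0) = 23/126
  weight(W=1) = 19/126
  weight(W=2) = 23/126
Total weight = 23/126 + 19/126 + 23/126 = 65/126
P(W=0 | obs) = 23/126 / 65/126 = 23/65
P(W=1 | obs) = 19/126 / 65/126 = 19/65
P(W=2 | obs) = 23/126 / 65/126 = 23/65

P(W = 0 | obs) = 23/65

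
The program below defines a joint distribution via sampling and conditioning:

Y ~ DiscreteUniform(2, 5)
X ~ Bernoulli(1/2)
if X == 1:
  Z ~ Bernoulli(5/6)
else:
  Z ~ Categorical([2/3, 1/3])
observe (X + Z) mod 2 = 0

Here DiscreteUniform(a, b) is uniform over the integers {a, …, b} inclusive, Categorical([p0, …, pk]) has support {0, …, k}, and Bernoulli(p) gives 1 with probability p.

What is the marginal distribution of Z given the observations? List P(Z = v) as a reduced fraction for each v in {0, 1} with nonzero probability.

Enumerate traces; 8 have nonzero weight after conditioning:
  (Y=2, X=0, Z=0) weight 1/12
  (Y=2, X=1, Z=1) weight 5/48
  (Y=3, X=0, Z=0) weight 1/12
  (Y=3, X=1, Z=1) weight 5/48
  (Y=4, X=0, Z=0) weight 1/12
  (Y=4, X=1, Z=1) weight 5/48
  (Y=5, X=0, Z=0) weight 1/12
  (Y=5, X=1, Z=1) weight 5/48
Group by Z:
  weight(Z=0) = 1/3
  weight(Z=1) = 5/12
Total weight = 1/3 + 5/12 = 3/4
P(Z=0 | obs) = 1/3 / 3/4 = 4/9
P(Z=1 | obs) = 5/12 / 3/4 = 5/9

P(Z=0) = 4/9, P(Z=1) = 5/9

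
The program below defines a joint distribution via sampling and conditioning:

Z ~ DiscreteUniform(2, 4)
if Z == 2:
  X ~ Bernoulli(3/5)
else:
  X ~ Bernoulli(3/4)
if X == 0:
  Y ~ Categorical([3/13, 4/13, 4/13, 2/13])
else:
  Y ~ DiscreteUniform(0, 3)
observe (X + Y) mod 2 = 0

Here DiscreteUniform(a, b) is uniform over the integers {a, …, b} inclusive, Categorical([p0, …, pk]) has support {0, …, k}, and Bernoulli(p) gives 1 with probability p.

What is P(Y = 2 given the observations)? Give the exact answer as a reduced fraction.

P(Y = 2 | obs) = 24/133

Enumerate traces; 12 have nonzero weight after conditioning:
  (Z=2, X=0, Y=0) weight 2/65
  (Z=2, X=0, Y=2) weight 8/195
  (Z=2, X=1, Y=1) weight 1/20
  (Z=2, X=1, Y=3) weight 1/20
  (Z=3, X=0, Y=0) weight 1/52
  (Z=3, X=0, Y=2) weight 1/39
  (Z=3, X=1, Y=1) weight 1/16
  (Z=3, X=1, Y=3) weight 1/16
  … 4 more
Group by Y:
  weight(Y=0) = 9/130
  weight(Y=1) = 7/40
  weight(Y=2) = 6/65
  weight(Y=3) = 7/40
Total weight = 9/130 + 7/40 + 6/65 + 7/40 = 133/260
P(Y=0 | obs) = 9/130 / 133/260 = 18/133
P(Y=1 | obs) = 7/40 / 133/260 = 13/38
P(Y=2 | obs) = 6/65 / 133/260 = 24/133
P(Y=3 | obs) = 7/40 / 133/260 = 13/38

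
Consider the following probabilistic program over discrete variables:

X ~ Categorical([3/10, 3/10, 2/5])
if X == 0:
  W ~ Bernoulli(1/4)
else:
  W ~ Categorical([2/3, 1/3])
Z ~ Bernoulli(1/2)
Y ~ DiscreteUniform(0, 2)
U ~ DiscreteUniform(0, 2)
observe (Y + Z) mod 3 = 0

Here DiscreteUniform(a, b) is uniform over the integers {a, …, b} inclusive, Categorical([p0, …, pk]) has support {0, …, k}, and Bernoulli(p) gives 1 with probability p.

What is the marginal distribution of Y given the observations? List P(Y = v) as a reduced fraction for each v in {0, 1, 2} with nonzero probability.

Enumerate traces; 36 have nonzero weight after conditioning:
  (X=0, W=0, Z=0, Y=0, U=0) weight 1/80
  (X=0, W=0, Z=0, Y=0, U=1) weight 1/80
  (X=0, W=0, Z=0, Y=0, U=2) weight 1/80
  (X=0, W=0, Z=1, Y=2, U=0) weight 1/80
  (X=0, W=0, Z=1, Y=2, U=1) weight 1/80
  (X=0, W=0, Z=1, Y=2, U=2) weight 1/80
  (X=0, W=1, Z=0, Y=0, U=0) weight 1/240
  (X=0, W=1, Z=0, Y=0, U=1) weight 1/240
  … 28 more
Group by Y:
  weight(Y=0) = 1/6
  weight(Y=2) = 1/6
Total weight = 1/6 + 1/6 = 1/3
P(Y=0 | obs) = 1/6 / 1/3 = 1/2
P(Y=2 | obs) = 1/6 / 1/3 = 1/2

P(Y=0) = 1/2, P(Y=2) = 1/2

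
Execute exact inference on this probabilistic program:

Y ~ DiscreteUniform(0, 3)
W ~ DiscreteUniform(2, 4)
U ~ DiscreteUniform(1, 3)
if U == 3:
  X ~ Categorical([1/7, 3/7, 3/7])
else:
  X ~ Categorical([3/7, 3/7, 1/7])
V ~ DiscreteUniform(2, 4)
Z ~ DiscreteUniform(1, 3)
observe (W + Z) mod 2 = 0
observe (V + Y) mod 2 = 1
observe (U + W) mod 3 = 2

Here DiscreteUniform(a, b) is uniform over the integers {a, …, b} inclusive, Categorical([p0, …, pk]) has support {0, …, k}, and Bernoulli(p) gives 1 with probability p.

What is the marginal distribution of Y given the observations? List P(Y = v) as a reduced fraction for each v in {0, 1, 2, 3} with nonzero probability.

P(Y=0) = 1/6, P(Y=1) = 1/3, P(Y=2) = 1/6, P(Y=3) = 1/3

Enumerate traces; 72 have nonzero weight after conditioning:
  (Y=0, W=2, U=3, X=0, V=3, Z=2) weight 1/2268
  (Y=0, W=2, U=3, X=1, V=3, Z=2) weight 1/756
  (Y=0, W=2, U=3, X=2, V=3, Z=2) weight 1/756
  (Y=0, W=3, U=2, X=0, V=3, Z=1) weight 1/756
  (Y=0, W=3, U=2, X=0, V=3, Z=3) weight 1/756
  (Y=0, W=3, U=2, X=1, V=3, Z=1) weight 1/756
  (Y=0, W=3, U=2, X=1, V=3, Z=3) weight 1/756
  (Y=0, W=3, U=2, X=2, V=3, Z=1) weight 1/2268
  (Y=1, W=2, U=3, X=0, V=2, Z=2) weight 1/2268
  (Y=2, W=2, U=3, X=0, V=3, Z=2) weight 1/2268
  … 62 more
Group by Y:
  weight(Y=0) = 1/81
  weight(Y=1) = 2/81
  weight(Y=2) = 1/81
  weight(Y=3) = 2/81
Total weight = 1/81 + 2/81 + 1/81 + 2/81 = 2/27
P(Y=0 | obs) = 1/81 / 2/27 = 1/6
P(Y=1 | obs) = 2/81 / 2/27 = 1/3
P(Y=2 | obs) = 1/81 / 2/27 = 1/6
P(Y=3 | obs) = 2/81 / 2/27 = 1/3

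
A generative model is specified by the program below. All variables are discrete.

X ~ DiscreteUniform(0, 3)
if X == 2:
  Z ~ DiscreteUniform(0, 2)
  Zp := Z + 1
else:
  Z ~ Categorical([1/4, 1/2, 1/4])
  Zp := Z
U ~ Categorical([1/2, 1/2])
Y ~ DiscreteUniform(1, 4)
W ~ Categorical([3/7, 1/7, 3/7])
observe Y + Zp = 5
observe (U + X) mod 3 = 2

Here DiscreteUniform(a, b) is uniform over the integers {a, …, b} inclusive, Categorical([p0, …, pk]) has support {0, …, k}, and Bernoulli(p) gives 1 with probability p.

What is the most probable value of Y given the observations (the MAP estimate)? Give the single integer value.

Enumerate traces; 15 have nonzero weight after conditioning:
  (X=1, Z=1, U=1, Y=4, W=0) weight 3/448
  (X=1, Z=1, U=1, Y=4, W=1) weight 1/448
  (X=1, Z=1, U=1, Y=4, W=2) weight 3/448
  (X=1, Z=2, U=1, Y=3, W=0) weight 3/896
  (X=1, Z=2, U=1, Y=3, W=1) weight 1/896
  (X=1, Z=2, U=1, Y=3, W=2) weight 3/896
  (X=2, Z=0, U=0, Y=4, W=0) weight 1/224
  (X=2, Z=0, U=0, Y=4, W=1) weight 1/672
  (X=2, Z=2, U=0, Y=2, W=0) weight 1/224
  … 6 more
Group by Y:
  weight(Y=2) = 1/96
  weight(Y=3) = 7/384
  weight(Y=4) = 5/192
Total weight = 1/96 + 7/384 + 5/192 = 7/128
P(Y=2 | obs) = 1/96 / 7/128 = 4/21
P(Y=3 | obs) = 7/384 / 7/128 = 1/3
P(Y=4 | obs) = 5/192 / 7/128 = 10/21
argmax = 4

argmax_v P(Y = v | obs) = 4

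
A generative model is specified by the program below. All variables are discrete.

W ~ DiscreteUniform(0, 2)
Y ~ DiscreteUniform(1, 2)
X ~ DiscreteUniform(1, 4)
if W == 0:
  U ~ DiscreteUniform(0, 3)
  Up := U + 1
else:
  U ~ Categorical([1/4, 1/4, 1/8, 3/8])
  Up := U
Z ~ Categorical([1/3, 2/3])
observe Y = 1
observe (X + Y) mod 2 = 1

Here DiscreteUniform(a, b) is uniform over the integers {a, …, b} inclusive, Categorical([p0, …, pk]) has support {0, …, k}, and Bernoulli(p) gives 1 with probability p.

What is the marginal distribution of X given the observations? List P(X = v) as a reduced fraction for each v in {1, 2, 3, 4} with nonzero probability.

Enumerate traces; 48 have nonzero weight after conditioning:
  (W=0, Y=1, X=2, U=0, Z=0) weight 1/288
  (W=0, Y=1, X=2, U=0, Z=1) weight 1/144
  (W=0, Y=1, X=2, U=1, Z=0) weight 1/288
  (W=0, Y=1, X=2, U=1, Z=1) weight 1/144
  (W=0, Y=1, X=2, U=2, Z=0) weight 1/288
  (W=0, Y=1, X=2, U=2, Z=1) weight 1/144
  (W=0, Y=1, X=2, U=3, Z=0) weight 1/288
  (W=0, Y=1, X=2, U=3, Z=1) weight 1/144
  (W=0, Y=1, X=4, U=0, Z=0) weight 1/288
  … 39 more
Group by X:
  weight(X=2) = 1/8
  weight(X=4) = 1/8
Total weight = 1/8 + 1/8 = 1/4
P(X=2 | obs) = 1/8 / 1/4 = 1/2
P(X=4 | obs) = 1/8 / 1/4 = 1/2

P(X=2) = 1/2, P(X=4) = 1/2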